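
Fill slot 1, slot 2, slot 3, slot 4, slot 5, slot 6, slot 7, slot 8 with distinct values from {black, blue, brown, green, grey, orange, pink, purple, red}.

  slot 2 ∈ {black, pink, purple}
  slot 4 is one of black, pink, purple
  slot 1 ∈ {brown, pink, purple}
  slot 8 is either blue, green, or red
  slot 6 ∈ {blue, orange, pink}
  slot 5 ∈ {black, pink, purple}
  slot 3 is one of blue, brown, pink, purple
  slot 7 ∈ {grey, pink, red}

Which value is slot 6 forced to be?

slot 2, slot 4, slot 5 share exactly the 3 values {black, pink, purple}; by pigeonhole those values go to them, so strike black, pink, purple from slot 1, slot 3, slot 6, slot 7.
slot 1 must be brown (only option left). Strike brown from slot 3.
That leaves slot 3 = blue. Remove blue from slot 6, slot 8.
So slot 6 = orange.

orange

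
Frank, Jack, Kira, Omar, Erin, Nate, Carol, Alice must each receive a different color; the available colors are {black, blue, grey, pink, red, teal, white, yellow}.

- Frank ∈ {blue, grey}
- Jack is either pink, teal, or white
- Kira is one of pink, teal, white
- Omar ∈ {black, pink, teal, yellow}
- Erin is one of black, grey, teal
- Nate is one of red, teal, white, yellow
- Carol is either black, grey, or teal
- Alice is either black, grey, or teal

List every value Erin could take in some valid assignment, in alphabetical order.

black, grey, teal

The 8 variables together cover exactly {black, blue, grey, pink, red, teal, white, yellow} — 8 values for 8 variables — and blue appears only in Frank's list, so Frank = blue.
The 7 still-open variables draw from only 7 values {black, grey, pink, red, teal, white, yellow}, so each is used; only Nate can be red, hence Nate = red.
The 6 still-open variables together cover exactly {black, grey, pink, teal, white, yellow} — 6 values for 6 variables — and yellow appears only in Omar's list, so Omar = yellow.
The 3 variables Erin, Carol, Alice are confined to {black, grey, teal}, which locks those values in; drop them from Jack, Kira.
No further eliminations apply; Erin can still be any of black, grey, teal.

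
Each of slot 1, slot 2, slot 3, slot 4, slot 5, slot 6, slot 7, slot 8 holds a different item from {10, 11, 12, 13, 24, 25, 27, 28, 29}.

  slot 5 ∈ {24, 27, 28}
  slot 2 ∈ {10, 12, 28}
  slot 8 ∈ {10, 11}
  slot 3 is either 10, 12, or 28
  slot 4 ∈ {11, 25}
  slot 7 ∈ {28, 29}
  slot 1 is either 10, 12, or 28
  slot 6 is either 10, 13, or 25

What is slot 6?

13

The 3 variables slot 1, slot 2, slot 3 are confined to {10, 12, 28}, which locks those values in; drop them from slot 5, slot 6, slot 7, slot 8.
slot 7 must be 29 (only option left).
slot 8 must be 11 (only option left). Remove 11 from slot 4.
slot 4 must be 25 (only option left). Eliminate 25 elsewhere: slot 6.
So slot 6 = 13.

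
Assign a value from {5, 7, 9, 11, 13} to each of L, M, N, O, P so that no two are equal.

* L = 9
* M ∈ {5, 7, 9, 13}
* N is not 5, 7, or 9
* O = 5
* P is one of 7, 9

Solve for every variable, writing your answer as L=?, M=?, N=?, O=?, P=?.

L=9, M=13, N=11, O=5, P=7

L's domain is down to {9}, so L = 9. Remove 9 from M, P.
O has just one choice, so O = 5. Eliminate 5 elsewhere: M.
P has just one choice, so P = 7. Remove 7 from M.
M must be 13 (only option left). Eliminate 13 elsewhere: N.
N must be 11 (only option left).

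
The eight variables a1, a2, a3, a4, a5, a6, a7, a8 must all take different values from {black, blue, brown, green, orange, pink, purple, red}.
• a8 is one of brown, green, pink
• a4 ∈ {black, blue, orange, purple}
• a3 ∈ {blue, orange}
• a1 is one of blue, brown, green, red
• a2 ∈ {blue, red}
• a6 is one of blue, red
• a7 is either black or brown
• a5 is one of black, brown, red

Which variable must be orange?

The 8 variables draw from only 8 values {black, blue, brown, green, orange, pink, purple, red}, so each is used; only a8 can be pink, hence a8 = pink.
The 7 still-open variables draw from only 7 values {black, blue, brown, green, orange, purple, red}, so each is used; only a1 can be green, hence a1 = green.
The 6 still-open variables together cover exactly {black, blue, brown, orange, purple, red} — 6 values for 6 variables — and purple appears only in a4's list, so a4 = purple.
The 5 still-open variables together cover exactly {black, blue, brown, orange, red} — 5 values for 5 variables — and orange appears only in a3's list, so a3 = orange.

a3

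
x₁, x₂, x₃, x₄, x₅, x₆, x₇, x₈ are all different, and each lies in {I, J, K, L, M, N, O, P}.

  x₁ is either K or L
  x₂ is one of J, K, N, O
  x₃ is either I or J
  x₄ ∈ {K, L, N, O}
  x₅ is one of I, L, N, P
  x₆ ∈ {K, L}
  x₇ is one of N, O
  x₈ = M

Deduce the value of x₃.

x₈ must be M (only option left).
The 7 still-open variables draw from only 7 values {I, J, K, L, N, O, P}, so each is used; only x₅ can be P, hence x₅ = P.
Among the 6 still-open variables, I fits only x₃ (and all 6 values in {I, J, K, L, N, O} must be used), so x₃ = I.

I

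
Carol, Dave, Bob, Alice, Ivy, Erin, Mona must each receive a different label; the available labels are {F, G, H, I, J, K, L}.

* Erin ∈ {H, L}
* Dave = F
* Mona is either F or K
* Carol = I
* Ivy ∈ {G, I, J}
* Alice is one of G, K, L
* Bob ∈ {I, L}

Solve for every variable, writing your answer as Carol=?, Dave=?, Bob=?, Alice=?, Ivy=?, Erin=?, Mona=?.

Carol must be I (only option left). Strike I from Bob, Ivy.
Dave has just one choice, so Dave = F. So Mona can't be F.
Bob must be L (only option left). Strike L from Alice, Erin.
Erin's domain is down to {H}, so Erin = H.
Mona must be K (only option left). Strike K from Alice.
That leaves Alice = G. Remove G from Ivy.
Ivy has just one choice, so Ivy = J.

Carol=I, Dave=F, Bob=L, Alice=G, Ivy=J, Erin=H, Mona=K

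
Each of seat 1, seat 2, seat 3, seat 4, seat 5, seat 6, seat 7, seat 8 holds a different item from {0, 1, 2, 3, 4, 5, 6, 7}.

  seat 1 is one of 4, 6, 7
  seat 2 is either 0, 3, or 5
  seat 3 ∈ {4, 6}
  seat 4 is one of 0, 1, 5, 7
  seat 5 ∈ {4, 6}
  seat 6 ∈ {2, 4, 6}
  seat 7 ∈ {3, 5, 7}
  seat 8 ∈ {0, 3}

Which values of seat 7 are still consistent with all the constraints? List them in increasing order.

Among the 8 variables, 1 fits only seat 4 (and all 8 values in {0, 1, 2, 3, 4, 5, 6, 7} must be used), so seat 4 = 1.
Among the 7 still-open variables, 2 fits only seat 6 (and all 7 values in {0, 2, 3, 4, 5, 6, 7} must be used), so seat 6 = 2.
seat 3 and seat 5 between them cover only {4, 6} — a naked pair. Remove those values from seat 1.
That leaves seat 1 = 7. So seat 7 can't be 7.
No further eliminations apply; seat 7 can still be any of 3, 5.

3, 5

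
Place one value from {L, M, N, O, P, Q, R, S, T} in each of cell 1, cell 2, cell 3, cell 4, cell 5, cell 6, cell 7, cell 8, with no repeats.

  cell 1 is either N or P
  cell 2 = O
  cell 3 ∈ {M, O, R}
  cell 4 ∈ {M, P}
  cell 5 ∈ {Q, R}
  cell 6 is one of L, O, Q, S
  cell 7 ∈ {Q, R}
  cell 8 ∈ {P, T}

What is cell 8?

cell 2 must be O (only option left). Remove O from cell 3, cell 6.
cell 5 and cell 7 between them cover only {Q, R} — a naked pair. Remove those values from cell 3, cell 6.
cell 3 must be M (only option left). Strike M from cell 4.
That leaves cell 4 = P. So cell 1, cell 8 can't be P.
So cell 8 = T.

T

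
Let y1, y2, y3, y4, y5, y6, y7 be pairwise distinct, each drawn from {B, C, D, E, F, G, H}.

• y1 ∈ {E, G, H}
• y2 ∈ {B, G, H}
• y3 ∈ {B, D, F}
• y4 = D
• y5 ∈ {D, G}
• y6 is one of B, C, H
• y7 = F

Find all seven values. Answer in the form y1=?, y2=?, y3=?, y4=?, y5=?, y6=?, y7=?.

y1=E, y2=H, y3=B, y4=D, y5=G, y6=C, y7=F

y4 has just one choice, so y4 = D. Remove D from y3, y5.
y5's domain is down to {G}, so y5 = G. Eliminate G elsewhere: y1, y2.
y7 has just one choice, so y7 = F. Strike F from y3.
y3's domain is down to {B}, so y3 = B. Remove B from y2, y6.
y2 has just one choice, so y2 = H. So y1, y6 can't be H.
y6's domain is down to {C}, so y6 = C.
y1 must be E (only option left).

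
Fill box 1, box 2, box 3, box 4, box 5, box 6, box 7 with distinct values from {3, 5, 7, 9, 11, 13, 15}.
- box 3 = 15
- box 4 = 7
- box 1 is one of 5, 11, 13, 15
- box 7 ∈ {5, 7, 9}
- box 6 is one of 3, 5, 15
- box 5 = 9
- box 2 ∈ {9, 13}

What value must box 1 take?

11

box 3's domain is down to {15}, so box 3 = 15. Remove 15 from box 1, box 6.
box 4's domain is down to {7}, so box 4 = 7. Eliminate 7 elsewhere: box 7.
box 5's domain is down to {9}, so box 5 = 9. Strike 9 from box 2, box 7.
box 7 must be 5 (only option left). Strike 5 from box 1, box 6.
box 2 must be 13 (only option left). So box 1 can't be 13.
So box 1 = 11.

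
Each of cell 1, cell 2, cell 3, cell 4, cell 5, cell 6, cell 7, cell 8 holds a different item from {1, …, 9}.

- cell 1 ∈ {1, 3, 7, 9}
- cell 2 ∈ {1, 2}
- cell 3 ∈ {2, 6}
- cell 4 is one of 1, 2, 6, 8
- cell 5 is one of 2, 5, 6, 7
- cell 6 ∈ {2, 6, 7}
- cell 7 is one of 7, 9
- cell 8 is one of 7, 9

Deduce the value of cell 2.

The 8 variables draw from only 8 values {1, 2, 3, 5, 6, 7, 8, 9}, so each is used; only cell 1 can be 3, hence cell 1 = 3.
Among the 7 still-open variables, 5 fits only cell 5 (and all 7 values in {1, 2, 5, 6, 7, 8, 9} must be used), so cell 5 = 5.
The 6 still-open variables together cover exactly {1, 2, 6, 7, 8, 9} — 6 values for 6 variables — and 8 appears only in cell 4's list, so cell 4 = 8.
Among the 5 still-open variables, 1 fits only cell 2 (and all 5 values in {1, 2, 6, 7, 9} must be used), so cell 2 = 1.

1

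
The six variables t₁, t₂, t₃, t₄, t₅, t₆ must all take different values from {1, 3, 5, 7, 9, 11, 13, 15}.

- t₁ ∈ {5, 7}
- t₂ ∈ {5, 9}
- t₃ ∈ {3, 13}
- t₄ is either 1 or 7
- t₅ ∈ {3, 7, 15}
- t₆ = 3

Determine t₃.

13

t₆ must be 3 (only option left). Strike 3 from t₃, t₅.
So t₃ = 13.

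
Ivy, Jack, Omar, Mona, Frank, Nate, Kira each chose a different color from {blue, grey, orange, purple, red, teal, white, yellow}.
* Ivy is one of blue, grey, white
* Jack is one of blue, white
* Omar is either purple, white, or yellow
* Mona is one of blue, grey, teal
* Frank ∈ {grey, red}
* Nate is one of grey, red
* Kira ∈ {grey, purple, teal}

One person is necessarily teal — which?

The 7 variables together cover exactly {blue, grey, purple, red, teal, white, yellow} — 7 values for 7 variables — and yellow appears only in Omar's list, so Omar = yellow.
Among the 6 still-open variables, purple fits only Kira (and all 6 values in {blue, grey, purple, red, teal, white} must be used), so Kira = purple.
The 5 still-open variables together cover exactly {blue, grey, red, teal, white} — 5 values for 5 variables — and teal appears only in Mona's list, so Mona = teal.

Mona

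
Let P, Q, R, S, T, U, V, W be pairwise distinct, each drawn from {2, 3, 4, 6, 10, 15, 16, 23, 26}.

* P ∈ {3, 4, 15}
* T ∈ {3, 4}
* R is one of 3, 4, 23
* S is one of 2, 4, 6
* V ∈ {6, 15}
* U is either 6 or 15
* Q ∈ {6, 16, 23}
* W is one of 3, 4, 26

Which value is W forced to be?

26

The 8 variables together cover exactly {2, 3, 4, 6, 15, 16, 23, 26} — 8 values for 8 variables — and 2 appears only in S's list, so S = 2.
The 7 still-open variables draw from only 7 values {3, 4, 6, 15, 16, 23, 26}, so each is used; only Q can be 16, hence Q = 16.
The 6 still-open variables draw from only 6 values {3, 4, 6, 15, 23, 26}, so each is used; only R can be 23, hence R = 23.
The 5 still-open variables together cover exactly {3, 4, 6, 15, 26} — 5 values for 5 variables — and 26 appears only in W's list, so W = 26.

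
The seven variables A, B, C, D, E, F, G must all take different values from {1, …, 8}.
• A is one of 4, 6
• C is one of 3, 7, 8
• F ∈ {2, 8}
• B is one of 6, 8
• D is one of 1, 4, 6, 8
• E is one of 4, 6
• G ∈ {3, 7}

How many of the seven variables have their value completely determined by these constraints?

3

Among the 7 variables, 1 fits only D (and all 7 values in {1, 2, 3, 4, 6, 7, 8} must be used), so D = 1.
The 6 still-open variables together cover exactly {2, 3, 4, 6, 7, 8} — 6 values for 6 variables — and 2 appears only in F's list, so F = 2.
The 2 variables A and E are confined to {4, 6}, which locks those values in; drop them from B.
That leaves B = 8. Strike 8 from C.
Determined: B=8, D=1, F=2. The other variables each still have more than one consistent value. That makes 3.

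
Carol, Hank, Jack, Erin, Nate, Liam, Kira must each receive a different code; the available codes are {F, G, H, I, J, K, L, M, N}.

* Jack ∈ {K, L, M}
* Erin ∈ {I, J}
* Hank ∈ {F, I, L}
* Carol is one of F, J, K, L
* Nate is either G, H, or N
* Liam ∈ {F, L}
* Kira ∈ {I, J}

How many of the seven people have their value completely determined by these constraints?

2

Erin and Kira share exactly the 2 values {I, J}; by pigeonhole those values go to them, so strike I, J from Carol, Hank.
Hank and Liam share exactly the 2 values {F, L}; by pigeonhole those values go to them, so strike F, L from Carol, Jack.
Carol has just one choice, so Carol = K. Strike K from Jack.
Jack must be M (only option left).
Determined: Carol=K, Jack=M. The other people each still have more than one consistent value. That makes 2.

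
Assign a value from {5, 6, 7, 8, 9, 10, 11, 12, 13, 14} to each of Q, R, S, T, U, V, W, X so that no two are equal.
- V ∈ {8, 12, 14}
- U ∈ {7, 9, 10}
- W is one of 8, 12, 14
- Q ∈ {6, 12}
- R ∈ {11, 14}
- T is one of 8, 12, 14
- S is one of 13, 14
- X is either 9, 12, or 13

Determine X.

9

The 3 variables T, V, W are confined to {8, 12, 14}, which locks those values in; drop them from Q, R, S, X.
Q's domain is down to {6}, so Q = 6.
That leaves R = 11.
S's domain is down to {13}, so S = 13. Strike 13 from X.
So X = 9.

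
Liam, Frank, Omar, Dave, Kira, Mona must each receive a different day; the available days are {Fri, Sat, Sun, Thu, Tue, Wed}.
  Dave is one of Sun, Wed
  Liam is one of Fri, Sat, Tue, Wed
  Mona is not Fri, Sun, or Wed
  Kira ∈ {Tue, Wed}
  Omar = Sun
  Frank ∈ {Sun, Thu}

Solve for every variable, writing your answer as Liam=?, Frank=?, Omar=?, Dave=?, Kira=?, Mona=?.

Liam=Fri, Frank=Thu, Omar=Sun, Dave=Wed, Kira=Tue, Mona=Sat

Omar must be Sun (only option left). Strike Sun from Frank, Dave.
Dave's domain is down to {Wed}, so Dave = Wed. Strike Wed from Liam, Kira.
Kira has just one choice, so Kira = Tue. Eliminate Tue elsewhere: Liam, Mona.
Frank's domain is down to {Thu}, so Frank = Thu. So Mona can't be Thu.
Mona's domain is down to {Sat}, so Mona = Sat. Strike Sat from Liam.
Liam has just one choice, so Liam = Fri.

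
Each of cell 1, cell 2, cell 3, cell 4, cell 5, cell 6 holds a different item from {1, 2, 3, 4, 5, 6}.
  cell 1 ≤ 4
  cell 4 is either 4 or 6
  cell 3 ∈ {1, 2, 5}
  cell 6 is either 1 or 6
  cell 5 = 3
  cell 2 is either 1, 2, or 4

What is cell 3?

5

cell 5's domain is down to {3}, so cell 5 = 3. Strike 3 from cell 1.
Among the 5 still-open variables, 5 fits only cell 3 (and all 5 values in {1, 2, 4, 5, 6} must be used), so cell 3 = 5.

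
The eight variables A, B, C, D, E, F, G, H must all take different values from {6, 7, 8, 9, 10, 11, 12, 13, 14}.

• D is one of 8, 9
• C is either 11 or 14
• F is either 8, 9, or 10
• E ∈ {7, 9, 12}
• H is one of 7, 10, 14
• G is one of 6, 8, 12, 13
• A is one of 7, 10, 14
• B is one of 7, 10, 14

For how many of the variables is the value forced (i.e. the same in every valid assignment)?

2

The 3 variables A, B, H are confined to {7, 10, 14}, which locks those values in; drop them from C, E, F.
C's domain is down to {11}, so C = 11.
D and F between them cover only {8, 9} — a naked pair. Remove those values from E, G.
E's domain is down to {12}, so E = 12. Eliminate 12 elsewhere: G.
Determined: C=11, E=12. The other variables each still have more than one consistent value. That makes 2.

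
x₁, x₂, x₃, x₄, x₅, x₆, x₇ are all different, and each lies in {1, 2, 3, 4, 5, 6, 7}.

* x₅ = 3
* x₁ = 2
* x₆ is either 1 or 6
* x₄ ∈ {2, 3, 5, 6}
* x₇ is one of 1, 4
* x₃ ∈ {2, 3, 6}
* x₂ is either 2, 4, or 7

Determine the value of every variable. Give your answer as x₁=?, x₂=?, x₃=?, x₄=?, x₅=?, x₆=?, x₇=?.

x₁=2, x₂=7, x₃=6, x₄=5, x₅=3, x₆=1, x₇=4

x₁ must be 2 (only option left). Eliminate 2 elsewhere: x₂, x₃, x₄.
x₅'s domain is down to {3}, so x₅ = 3. Eliminate 3 elsewhere: x₃, x₄.
x₃'s domain is down to {6}, so x₃ = 6. So x₄, x₆ can't be 6.
That leaves x₄ = 5.
x₆'s domain is down to {1}, so x₆ = 1. So x₇ can't be 1.
That leaves x₇ = 4. Eliminate 4 elsewhere: x₂.
x₂'s domain is down to {7}, so x₂ = 7.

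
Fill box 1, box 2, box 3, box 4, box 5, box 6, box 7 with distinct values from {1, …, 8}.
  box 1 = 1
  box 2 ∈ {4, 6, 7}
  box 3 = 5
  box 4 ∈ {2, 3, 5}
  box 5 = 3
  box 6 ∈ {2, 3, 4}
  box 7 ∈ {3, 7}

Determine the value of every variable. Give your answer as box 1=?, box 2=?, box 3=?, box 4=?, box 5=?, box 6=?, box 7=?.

box 1=1, box 2=6, box 3=5, box 4=2, box 5=3, box 6=4, box 7=7

box 1 has just one choice, so box 1 = 1.
That leaves box 3 = 5. Eliminate 5 elsewhere: box 4.
box 5 must be 3 (only option left). Eliminate 3 elsewhere: box 4, box 6, box 7.
That leaves box 7 = 7. Eliminate 7 elsewhere: box 2.
That leaves box 4 = 2. Remove 2 from box 6.
box 6 must be 4 (only option left). Eliminate 4 elsewhere: box 2.
That leaves box 2 = 6.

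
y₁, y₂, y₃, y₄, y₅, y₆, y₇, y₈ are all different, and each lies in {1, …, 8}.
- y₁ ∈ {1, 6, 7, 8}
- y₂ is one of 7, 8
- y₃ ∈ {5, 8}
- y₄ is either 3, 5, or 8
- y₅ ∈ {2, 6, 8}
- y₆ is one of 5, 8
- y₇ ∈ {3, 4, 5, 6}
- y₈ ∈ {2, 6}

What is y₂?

Among the 8 variables, 1 fits only y₁ (and all 8 values in {1, 2, 3, 4, 5, 6, 7, 8} must be used), so y₁ = 1.
The 7 still-open variables draw from only 7 values {2, 3, 4, 5, 6, 7, 8}, so each is used; only y₇ can be 4, hence y₇ = 4.
Among the 6 still-open variables, 3 fits only y₄ (and all 6 values in {2, 3, 5, 6, 7, 8} must be used), so y₄ = 3.
The 5 still-open variables draw from only 5 values {2, 5, 6, 7, 8}, so each is used; only y₂ can be 7, hence y₂ = 7.

7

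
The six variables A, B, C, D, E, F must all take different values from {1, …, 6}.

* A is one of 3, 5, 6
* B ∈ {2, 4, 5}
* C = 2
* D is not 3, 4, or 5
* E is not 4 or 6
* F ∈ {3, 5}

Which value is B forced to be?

4

C must be 2 (only option left). Remove 2 from B, D, E.
Among the 5 still-open variables, 4 fits only B (and all 5 values in {1, 3, 4, 5, 6} must be used), so B = 4.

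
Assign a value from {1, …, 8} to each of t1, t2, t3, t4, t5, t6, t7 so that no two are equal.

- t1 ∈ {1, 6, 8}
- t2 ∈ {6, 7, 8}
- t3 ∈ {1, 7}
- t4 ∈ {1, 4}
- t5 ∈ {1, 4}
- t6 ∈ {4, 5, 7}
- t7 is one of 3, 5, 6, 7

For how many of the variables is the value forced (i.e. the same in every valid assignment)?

3

Among the 7 variables, 3 fits only t7 (and all 7 values in {1, 3, 4, 5, 6, 7, 8} must be used), so t7 = 3.
The 6 still-open variables draw from only 6 values {1, 4, 5, 6, 7, 8}, so each is used; only t6 can be 5, hence t6 = 5.
The 2 variables t4 and t5 are confined to {1, 4}, which locks those values in; drop them from t1, t3.
t3's domain is down to {7}, so t3 = 7. Remove 7 from t2.
Determined: t3=7, t6=5, t7=3. The other variables each still have more than one consistent value. That makes 3.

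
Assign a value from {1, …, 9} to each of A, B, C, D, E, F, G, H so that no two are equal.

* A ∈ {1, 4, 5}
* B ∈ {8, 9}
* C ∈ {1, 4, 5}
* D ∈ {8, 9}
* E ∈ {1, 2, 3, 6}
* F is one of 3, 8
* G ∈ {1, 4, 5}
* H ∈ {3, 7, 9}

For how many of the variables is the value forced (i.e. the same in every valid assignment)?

B and D between them cover only {8, 9} — a naked pair. Remove those values from F, H.
F's domain is down to {3}, so F = 3. Strike 3 from E, H.
That leaves H = 7.
A, C, G between them cover only {1, 4, 5} — a naked triple. Remove those values from E.
Determined: F=3, H=7. The other variables each still have more than one consistent value. That makes 2.

2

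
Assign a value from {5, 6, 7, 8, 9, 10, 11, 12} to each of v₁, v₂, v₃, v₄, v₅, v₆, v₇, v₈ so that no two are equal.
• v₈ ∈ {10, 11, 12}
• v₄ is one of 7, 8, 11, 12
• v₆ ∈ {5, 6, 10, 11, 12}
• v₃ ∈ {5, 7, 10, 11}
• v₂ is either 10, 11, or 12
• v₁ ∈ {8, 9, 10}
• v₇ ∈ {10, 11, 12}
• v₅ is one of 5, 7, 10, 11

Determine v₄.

8

The 8 variables draw from only 8 values {5, 6, 7, 8, 9, 10, 11, 12}, so each is used; only v₆ can be 6, hence v₆ = 6.
The 7 still-open variables together cover exactly {5, 7, 8, 9, 10, 11, 12} — 7 values for 7 variables — and 9 appears only in v₁'s list, so v₁ = 9.
The 6 still-open variables draw from only 6 values {5, 7, 8, 10, 11, 12}, so each is used; only v₄ can be 8, hence v₄ = 8.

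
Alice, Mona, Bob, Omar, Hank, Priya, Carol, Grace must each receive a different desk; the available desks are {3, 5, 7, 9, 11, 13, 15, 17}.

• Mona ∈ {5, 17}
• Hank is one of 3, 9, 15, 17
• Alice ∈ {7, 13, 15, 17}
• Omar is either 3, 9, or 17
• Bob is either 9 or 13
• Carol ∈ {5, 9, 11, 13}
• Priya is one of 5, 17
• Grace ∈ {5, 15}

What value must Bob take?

13

Among the 8 variables, 7 fits only Alice (and all 8 values in {3, 5, 7, 9, 11, 13, 15, 17} must be used), so Alice = 7.
The 7 still-open variables draw from only 7 values {3, 5, 9, 11, 13, 15, 17}, so each is used; only Carol can be 11, hence Carol = 11.
Among the 6 still-open variables, 13 fits only Bob (and all 6 values in {3, 5, 9, 13, 15, 17} must be used), so Bob = 13.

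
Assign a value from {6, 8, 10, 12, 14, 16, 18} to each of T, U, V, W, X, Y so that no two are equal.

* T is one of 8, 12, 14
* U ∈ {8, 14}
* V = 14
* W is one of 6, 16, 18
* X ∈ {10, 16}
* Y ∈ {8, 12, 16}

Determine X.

10

V must be 14 (only option left). Strike 14 from T, U.
U has just one choice, so U = 8. So T, Y can't be 8.
T must be 12 (only option left). Strike 12 from Y.
Y must be 16 (only option left). So W, X can't be 16.
So X = 10.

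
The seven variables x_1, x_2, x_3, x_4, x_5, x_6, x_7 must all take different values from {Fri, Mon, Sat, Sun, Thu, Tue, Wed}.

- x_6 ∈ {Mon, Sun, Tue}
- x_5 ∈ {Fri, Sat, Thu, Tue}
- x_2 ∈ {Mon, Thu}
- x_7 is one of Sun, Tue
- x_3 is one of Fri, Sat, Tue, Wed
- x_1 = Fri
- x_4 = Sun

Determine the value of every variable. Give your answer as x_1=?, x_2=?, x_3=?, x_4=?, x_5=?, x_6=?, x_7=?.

x_1 must be Fri (only option left). Eliminate Fri elsewhere: x_3, x_5.
x_4's domain is down to {Sun}, so x_4 = Sun. Eliminate Sun elsewhere: x_6, x_7.
x_7 must be Tue (only option left). So x_3, x_5, x_6 can't be Tue.
x_6 has just one choice, so x_6 = Mon. Remove Mon from x_2.
x_2 must be Thu (only option left). Remove Thu from x_5.
x_5 has just one choice, so x_5 = Sat. Remove Sat from x_3.
That leaves x_3 = Wed.

x_1=Fri, x_2=Thu, x_3=Wed, x_4=Sun, x_5=Sat, x_6=Mon, x_7=Tue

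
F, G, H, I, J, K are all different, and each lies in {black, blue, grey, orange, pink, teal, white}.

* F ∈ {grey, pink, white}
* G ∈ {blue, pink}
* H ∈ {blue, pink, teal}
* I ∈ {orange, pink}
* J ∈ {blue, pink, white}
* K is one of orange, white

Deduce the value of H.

Among the 6 variables, grey fits only F (and all 6 values in {blue, grey, orange, pink, teal, white} must be used), so F = grey.
Among the 5 still-open variables, teal fits only H (and all 5 values in {blue, orange, pink, teal, white} must be used), so H = teal.

teal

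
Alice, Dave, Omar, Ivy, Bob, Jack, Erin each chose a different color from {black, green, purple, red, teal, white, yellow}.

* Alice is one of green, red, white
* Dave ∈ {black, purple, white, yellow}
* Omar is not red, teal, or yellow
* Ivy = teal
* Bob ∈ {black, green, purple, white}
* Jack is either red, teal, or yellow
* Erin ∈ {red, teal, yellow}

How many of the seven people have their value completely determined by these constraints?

1

Ivy has just one choice, so Ivy = teal. Strike teal from Jack, Erin.
Jack and Erin between them cover only {red, yellow} — a naked pair. Remove those values from Alice, Dave.
Determined: Ivy=teal. The other people each still have more than one consistent value. That makes 1.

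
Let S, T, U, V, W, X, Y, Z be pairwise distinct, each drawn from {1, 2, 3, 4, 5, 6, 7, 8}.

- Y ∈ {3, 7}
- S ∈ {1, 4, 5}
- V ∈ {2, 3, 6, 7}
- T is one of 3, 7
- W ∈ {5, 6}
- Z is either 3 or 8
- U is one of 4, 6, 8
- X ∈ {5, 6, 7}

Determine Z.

8

The 8 variables draw from only 8 values {1, 2, 3, 4, 5, 6, 7, 8}, so each is used; only S can be 1, hence S = 1.
Among the 7 still-open variables, 2 fits only V (and all 7 values in {2, 3, 4, 5, 6, 7, 8} must be used), so V = 2.
The 6 still-open variables together cover exactly {3, 4, 5, 6, 7, 8} — 6 values for 6 variables — and 4 appears only in U's list, so U = 4.
The 5 still-open variables draw from only 5 values {3, 5, 6, 7, 8}, so each is used; only Z can be 8, hence Z = 8.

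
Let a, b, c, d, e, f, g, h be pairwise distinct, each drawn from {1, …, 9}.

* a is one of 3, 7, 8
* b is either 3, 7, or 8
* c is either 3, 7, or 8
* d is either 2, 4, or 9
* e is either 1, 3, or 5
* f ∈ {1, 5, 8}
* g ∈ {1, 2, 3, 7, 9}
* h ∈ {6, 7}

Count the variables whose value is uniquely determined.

1

The 3 variables a, b, c are confined to {3, 7, 8}, which locks those values in; drop them from e, f, g, h.
h must be 6 (only option left).
The 2 variables e and f are confined to {1, 5}, which locks those values in; drop them from g.
Determined: h=6. The other variables each still have more than one consistent value. That makes 1.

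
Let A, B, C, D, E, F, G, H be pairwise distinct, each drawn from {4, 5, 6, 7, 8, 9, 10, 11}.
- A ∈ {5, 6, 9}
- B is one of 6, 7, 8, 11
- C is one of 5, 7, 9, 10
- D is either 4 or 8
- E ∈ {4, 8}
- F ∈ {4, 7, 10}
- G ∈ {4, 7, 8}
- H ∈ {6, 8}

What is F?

Among the 8 variables, 11 fits only B (and all 8 values in {4, 5, 6, 7, 8, 9, 10, 11} must be used), so B = 11.
The 2 variables D and E are confined to {4, 8}, which locks those values in; drop them from F, G, H.
That leaves G = 7. Remove 7 from C, F.
So F = 10.

10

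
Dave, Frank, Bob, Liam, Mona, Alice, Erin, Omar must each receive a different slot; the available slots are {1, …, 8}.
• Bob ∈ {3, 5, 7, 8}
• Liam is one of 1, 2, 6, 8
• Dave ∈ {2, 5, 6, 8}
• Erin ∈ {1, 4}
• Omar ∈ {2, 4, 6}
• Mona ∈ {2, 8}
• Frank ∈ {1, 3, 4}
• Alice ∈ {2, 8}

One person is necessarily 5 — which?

Among the 8 variables, 7 fits only Bob (and all 8 values in {1, 2, 3, 4, 5, 6, 7, 8} must be used), so Bob = 7.
The 7 still-open variables together cover exactly {1, 2, 3, 4, 5, 6, 8} — 7 values for 7 variables — and 3 appears only in Frank's list, so Frank = 3.
The 6 still-open variables together cover exactly {1, 2, 4, 5, 6, 8} — 6 values for 6 variables — and 5 appears only in Dave's list, so Dave = 5.

Dave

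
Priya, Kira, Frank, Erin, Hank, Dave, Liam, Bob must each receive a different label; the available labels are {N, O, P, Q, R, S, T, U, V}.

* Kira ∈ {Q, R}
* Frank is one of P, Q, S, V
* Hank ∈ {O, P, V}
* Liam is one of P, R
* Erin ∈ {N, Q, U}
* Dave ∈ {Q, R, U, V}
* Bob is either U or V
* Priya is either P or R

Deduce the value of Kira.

Q

The 8 variables draw from only 8 values {N, O, P, Q, R, S, U, V}, so each is used; only Erin can be N, hence Erin = N.
The 7 still-open variables together cover exactly {O, P, Q, R, S, U, V} — 7 values for 7 variables — and O appears only in Hank's list, so Hank = O.
Among the 6 still-open variables, S fits only Frank (and all 6 values in {P, Q, R, S, U, V} must be used), so Frank = S.
Priya and Liam share exactly the 2 values {P, R}; by pigeonhole those values go to them, so strike P, R from Kira, Dave.
So Kira = Q.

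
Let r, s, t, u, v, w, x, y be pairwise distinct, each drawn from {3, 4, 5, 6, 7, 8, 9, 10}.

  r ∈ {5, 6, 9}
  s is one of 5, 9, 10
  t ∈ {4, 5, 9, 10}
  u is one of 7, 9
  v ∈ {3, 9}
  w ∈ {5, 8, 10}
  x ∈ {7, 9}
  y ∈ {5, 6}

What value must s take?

10

The 8 variables draw from only 8 values {3, 4, 5, 6, 7, 8, 9, 10}, so each is used; only v can be 3, hence v = 3.
Among the 7 still-open variables, 4 fits only t (and all 7 values in {4, 5, 6, 7, 8, 9, 10} must be used), so t = 4.
Among the 6 still-open variables, 8 fits only w (and all 6 values in {5, 6, 7, 8, 9, 10} must be used), so w = 8.
The 5 still-open variables together cover exactly {5, 6, 7, 9, 10} — 5 values for 5 variables — and 10 appears only in s's list, so s = 10.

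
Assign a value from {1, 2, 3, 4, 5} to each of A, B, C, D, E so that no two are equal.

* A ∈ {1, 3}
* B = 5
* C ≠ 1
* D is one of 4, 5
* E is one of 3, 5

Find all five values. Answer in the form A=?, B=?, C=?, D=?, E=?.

B's domain is down to {5}, so B = 5. Eliminate 5 elsewhere: C, D, E.
D has just one choice, so D = 4. Strike 4 from C.
That leaves E = 3. Remove 3 from A, C.
A must be 1 (only option left).
C's domain is down to {2}, so C = 2.

A=1, B=5, C=2, D=4, E=3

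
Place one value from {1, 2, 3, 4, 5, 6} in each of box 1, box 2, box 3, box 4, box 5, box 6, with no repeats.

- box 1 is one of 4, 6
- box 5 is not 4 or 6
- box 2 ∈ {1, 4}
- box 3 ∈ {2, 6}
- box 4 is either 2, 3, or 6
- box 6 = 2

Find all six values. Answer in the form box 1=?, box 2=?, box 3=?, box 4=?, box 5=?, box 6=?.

box 1=4, box 2=1, box 3=6, box 4=3, box 5=5, box 6=2

box 6's domain is down to {2}, so box 6 = 2. Strike 2 from box 3, box 4, box 5.
box 3 has just one choice, so box 3 = 6. Remove 6 from box 1, box 4.
That leaves box 4 = 3. Eliminate 3 elsewhere: box 5.
box 1 has just one choice, so box 1 = 4. Eliminate 4 elsewhere: box 2.
box 2 has just one choice, so box 2 = 1. Strike 1 from box 5.
box 5's domain is down to {5}, so box 5 = 5.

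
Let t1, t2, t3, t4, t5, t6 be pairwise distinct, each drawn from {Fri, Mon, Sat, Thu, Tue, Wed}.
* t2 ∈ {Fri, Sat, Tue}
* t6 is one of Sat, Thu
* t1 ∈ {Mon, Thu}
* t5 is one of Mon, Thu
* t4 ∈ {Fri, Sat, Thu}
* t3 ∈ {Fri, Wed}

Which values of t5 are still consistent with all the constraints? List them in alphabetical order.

The 6 variables draw from only 6 values {Fri, Mon, Sat, Thu, Tue, Wed}, so each is used; only t2 can be Tue, hence t2 = Tue.
The 5 still-open variables together cover exactly {Fri, Mon, Sat, Thu, Wed} — 5 values for 5 variables — and Wed appears only in t3's list, so t3 = Wed.
The 4 still-open variables draw from only 4 values {Fri, Mon, Sat, Thu}, so each is used; only t4 can be Fri, hence t4 = Fri.
The 3 still-open variables draw from only 3 values {Mon, Sat, Thu}, so each is used; only t6 can be Sat, hence t6 = Sat.
No further eliminations apply; t5 can still be any of Mon, Thu.

Mon, Thu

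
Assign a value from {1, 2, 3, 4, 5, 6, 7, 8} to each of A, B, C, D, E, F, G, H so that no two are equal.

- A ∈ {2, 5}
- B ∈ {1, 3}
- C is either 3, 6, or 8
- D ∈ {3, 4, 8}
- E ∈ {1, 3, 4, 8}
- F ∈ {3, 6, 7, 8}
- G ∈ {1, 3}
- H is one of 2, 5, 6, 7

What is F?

7

The 2 variables B and G are confined to {1, 3}, which locks those values in; drop them from C, D, E, F.
D and E between them cover only {4, 8} — a naked pair. Remove those values from C, F.
C must be 6 (only option left). So F, H can't be 6.
So F = 7.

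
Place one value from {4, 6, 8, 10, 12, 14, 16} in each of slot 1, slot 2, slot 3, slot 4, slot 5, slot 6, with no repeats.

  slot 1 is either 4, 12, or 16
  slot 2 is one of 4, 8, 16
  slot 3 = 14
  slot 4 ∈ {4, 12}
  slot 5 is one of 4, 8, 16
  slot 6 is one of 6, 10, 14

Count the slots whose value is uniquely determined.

slot 3 must be 14 (only option left). Eliminate 14 elsewhere: slot 6.
Determined: slot 3=14. The other slots each still have more than one consistent value. That makes 1.

1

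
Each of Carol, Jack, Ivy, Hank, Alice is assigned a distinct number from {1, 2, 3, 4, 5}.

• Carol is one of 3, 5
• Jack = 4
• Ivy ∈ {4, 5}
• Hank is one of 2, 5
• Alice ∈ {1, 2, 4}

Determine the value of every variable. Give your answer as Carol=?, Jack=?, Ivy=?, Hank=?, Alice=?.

Jack has just one choice, so Jack = 4. So Ivy, Alice can't be 4.
Ivy must be 5 (only option left). So Carol, Hank can't be 5.
Hank has just one choice, so Hank = 2. Eliminate 2 elsewhere: Alice.
Alice has just one choice, so Alice = 1.
Carol's domain is down to {3}, so Carol = 3.

Carol=3, Jack=4, Ivy=5, Hank=2, Alice=1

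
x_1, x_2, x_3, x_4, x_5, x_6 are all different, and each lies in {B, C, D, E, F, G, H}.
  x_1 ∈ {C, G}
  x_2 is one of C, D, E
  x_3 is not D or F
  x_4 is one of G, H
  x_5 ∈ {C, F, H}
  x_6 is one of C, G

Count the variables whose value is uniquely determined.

2

The 2 variables x_1 and x_6 are confined to {C, G}, which locks those values in; drop them from x_2, x_3, x_4, x_5.
x_4's domain is down to {H}, so x_4 = H. Strike H from x_3, x_5.
x_5 must be F (only option left).
Determined: x_4=H, x_5=F. The other variables each still have more than one consistent value. That makes 2.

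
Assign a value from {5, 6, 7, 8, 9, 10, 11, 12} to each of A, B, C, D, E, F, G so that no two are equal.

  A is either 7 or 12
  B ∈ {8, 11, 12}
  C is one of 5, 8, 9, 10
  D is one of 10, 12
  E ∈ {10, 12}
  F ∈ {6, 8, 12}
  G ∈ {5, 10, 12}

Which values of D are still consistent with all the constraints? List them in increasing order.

10, 12

The 2 variables D and E are confined to {10, 12}, which locks those values in; drop them from A, B, C, F, G.
A must be 7 (only option left).
G's domain is down to {5}, so G = 5. Eliminate 5 elsewhere: C.
No further eliminations apply; D can still be any of 10, 12.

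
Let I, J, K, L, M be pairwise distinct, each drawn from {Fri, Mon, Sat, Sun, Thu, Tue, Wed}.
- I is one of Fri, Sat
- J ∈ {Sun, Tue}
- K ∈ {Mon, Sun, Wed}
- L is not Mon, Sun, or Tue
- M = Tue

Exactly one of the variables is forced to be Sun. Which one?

J

M must be Tue (only option left). Strike Tue from J.
So Sun goes to J.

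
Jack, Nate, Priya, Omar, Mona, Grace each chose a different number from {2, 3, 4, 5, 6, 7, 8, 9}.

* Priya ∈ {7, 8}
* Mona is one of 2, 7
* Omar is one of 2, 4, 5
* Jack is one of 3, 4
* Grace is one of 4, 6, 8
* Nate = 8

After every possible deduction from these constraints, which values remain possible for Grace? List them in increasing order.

4, 6

Nate has just one choice, so Nate = 8. Strike 8 from Priya, Grace.
That leaves Priya = 7. Strike 7 from Mona.
Mona has just one choice, so Mona = 2. Strike 2 from Omar.
No further eliminations apply; Grace can still be any of 4, 6.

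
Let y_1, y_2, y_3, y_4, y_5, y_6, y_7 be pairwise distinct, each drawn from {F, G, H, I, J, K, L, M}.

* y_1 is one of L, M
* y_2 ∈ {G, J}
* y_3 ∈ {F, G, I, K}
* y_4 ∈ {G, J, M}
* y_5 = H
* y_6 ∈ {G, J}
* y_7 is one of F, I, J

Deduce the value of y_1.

L

y_5 must be H (only option left).
The 2 variables y_2 and y_6 are confined to {G, J}, which locks those values in; drop them from y_3, y_4, y_7.
y_4's domain is down to {M}, so y_4 = M. So y_1 can't be M.
So y_1 = L.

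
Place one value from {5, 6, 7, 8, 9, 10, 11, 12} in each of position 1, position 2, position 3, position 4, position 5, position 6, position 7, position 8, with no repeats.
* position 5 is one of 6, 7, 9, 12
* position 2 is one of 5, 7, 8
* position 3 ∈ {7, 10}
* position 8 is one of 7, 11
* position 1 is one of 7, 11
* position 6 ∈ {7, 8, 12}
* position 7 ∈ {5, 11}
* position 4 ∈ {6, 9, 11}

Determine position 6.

12

Among the 8 variables, 10 fits only position 3 (and all 8 values in {5, 6, 7, 8, 9, 10, 11, 12} must be used), so position 3 = 10.
The 2 variables position 1 and position 8 are confined to {7, 11}, which locks those values in; drop them from position 2, position 4, position 5, position 6, position 7.
That leaves position 7 = 5. Remove 5 from position 2.
That leaves position 2 = 8. Eliminate 8 elsewhere: position 6.
So position 6 = 12.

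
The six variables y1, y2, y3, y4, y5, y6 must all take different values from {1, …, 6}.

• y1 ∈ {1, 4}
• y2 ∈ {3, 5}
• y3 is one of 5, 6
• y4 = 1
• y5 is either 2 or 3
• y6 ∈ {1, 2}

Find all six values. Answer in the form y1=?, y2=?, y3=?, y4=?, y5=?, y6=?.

y1=4, y2=5, y3=6, y4=1, y5=3, y6=2

y4 must be 1 (only option left). Strike 1 from y1, y6.
y6's domain is down to {2}, so y6 = 2. Strike 2 from y5.
y1 has just one choice, so y1 = 4.
That leaves y5 = 3. Eliminate 3 elsewhere: y2.
y2's domain is down to {5}, so y2 = 5. So y3 can't be 5.
y3 has just one choice, so y3 = 6.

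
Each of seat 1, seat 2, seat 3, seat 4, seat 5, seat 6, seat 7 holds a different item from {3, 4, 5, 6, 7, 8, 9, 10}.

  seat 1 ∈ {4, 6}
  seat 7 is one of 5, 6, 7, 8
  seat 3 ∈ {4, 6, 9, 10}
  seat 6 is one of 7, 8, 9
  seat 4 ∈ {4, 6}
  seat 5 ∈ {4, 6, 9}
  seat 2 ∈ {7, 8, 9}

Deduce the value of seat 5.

9

Among the 7 variables, 5 fits only seat 7 (and all 7 values in {4, 5, 6, 7, 8, 9, 10} must be used), so seat 7 = 5.
Among the 6 still-open variables, 10 fits only seat 3 (and all 6 values in {4, 6, 7, 8, 9, 10} must be used), so seat 3 = 10.
seat 1 and seat 4 share exactly the 2 values {4, 6}; by pigeonhole those values go to them, so strike 4, 6 from seat 5.
So seat 5 = 9.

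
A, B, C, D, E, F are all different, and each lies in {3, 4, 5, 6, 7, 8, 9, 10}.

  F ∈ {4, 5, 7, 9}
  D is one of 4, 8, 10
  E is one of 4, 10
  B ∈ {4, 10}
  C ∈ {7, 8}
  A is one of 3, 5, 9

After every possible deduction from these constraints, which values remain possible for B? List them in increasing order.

B and E share exactly the 2 values {4, 10}; by pigeonhole those values go to them, so strike 4, 10 from D, F.
D must be 8 (only option left). Remove 8 from C.
C has just one choice, so C = 7. So F can't be 7.
No further eliminations apply; B can still be any of 4, 10.

4, 10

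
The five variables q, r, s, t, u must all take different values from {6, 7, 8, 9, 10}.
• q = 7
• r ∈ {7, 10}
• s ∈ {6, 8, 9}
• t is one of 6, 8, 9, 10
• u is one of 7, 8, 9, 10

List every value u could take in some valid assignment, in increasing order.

8, 9

q has just one choice, so q = 7. So r, u can't be 7.
r has just one choice, so r = 10. Strike 10 from t, u.
No further eliminations apply; u can still be any of 8, 9.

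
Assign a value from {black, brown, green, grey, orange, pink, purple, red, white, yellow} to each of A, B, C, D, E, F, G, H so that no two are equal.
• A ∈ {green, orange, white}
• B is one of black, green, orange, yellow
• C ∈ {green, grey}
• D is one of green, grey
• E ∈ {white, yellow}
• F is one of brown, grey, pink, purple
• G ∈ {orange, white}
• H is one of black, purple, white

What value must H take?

purple

C and D between them cover only {green, grey} — a naked pair. Remove those values from A, B, F.
The 2 variables A and G are confined to {orange, white}, which locks those values in; drop them from B, E, H.
That leaves E = yellow. Remove yellow from B.
B has just one choice, so B = black. Remove black from H.
So H = purple.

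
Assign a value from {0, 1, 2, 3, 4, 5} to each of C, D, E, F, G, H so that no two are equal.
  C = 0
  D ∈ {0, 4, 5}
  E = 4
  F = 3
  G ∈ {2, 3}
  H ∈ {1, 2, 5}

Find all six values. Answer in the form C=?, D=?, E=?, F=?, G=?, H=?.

C=0, D=5, E=4, F=3, G=2, H=1

C has just one choice, so C = 0. Strike 0 from D.
E must be 4 (only option left). Eliminate 4 elsewhere: D.
F has just one choice, so F = 3. Eliminate 3 elsewhere: G.
G must be 2 (only option left). Eliminate 2 elsewhere: H.
D has just one choice, so D = 5. Remove 5 from H.
H has just one choice, so H = 1.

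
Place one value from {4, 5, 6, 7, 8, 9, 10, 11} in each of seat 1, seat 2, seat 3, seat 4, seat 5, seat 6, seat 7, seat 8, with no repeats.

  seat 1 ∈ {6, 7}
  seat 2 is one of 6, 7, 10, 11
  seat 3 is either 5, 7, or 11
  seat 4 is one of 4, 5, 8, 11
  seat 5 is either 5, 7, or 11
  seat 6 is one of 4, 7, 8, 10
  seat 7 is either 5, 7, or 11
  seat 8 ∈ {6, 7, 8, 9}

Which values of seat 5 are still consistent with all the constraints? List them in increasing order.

Among the 8 variables, 9 fits only seat 8 (and all 8 values in {4, 5, 6, 7, 8, 9, 10, 11} must be used), so seat 8 = 9.
The 3 variables seat 3, seat 5, seat 7 are confined to {5, 7, 11}, which locks those values in; drop them from seat 1, seat 2, seat 4, seat 6.
That leaves seat 1 = 6. Remove 6 from seat 2.
That leaves seat 2 = 10. Remove 10 from seat 6.
No further eliminations apply; seat 5 can still be any of 5, 7, 11.

5, 7, 11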